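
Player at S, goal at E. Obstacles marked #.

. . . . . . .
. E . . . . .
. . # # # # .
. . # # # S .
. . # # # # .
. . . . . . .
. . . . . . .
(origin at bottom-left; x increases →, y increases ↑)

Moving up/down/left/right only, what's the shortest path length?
8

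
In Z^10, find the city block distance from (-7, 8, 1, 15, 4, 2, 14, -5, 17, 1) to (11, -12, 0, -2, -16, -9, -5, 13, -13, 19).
172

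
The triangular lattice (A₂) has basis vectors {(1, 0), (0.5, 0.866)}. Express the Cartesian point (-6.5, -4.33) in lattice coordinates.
-4b₁ - 5b₂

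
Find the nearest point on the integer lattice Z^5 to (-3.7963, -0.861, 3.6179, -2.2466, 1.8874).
(-4, -1, 4, -2, 2)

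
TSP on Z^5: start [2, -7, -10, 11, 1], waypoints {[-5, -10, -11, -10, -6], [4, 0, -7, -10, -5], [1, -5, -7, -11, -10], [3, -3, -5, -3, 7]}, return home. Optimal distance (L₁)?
128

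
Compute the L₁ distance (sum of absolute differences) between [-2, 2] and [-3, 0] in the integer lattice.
3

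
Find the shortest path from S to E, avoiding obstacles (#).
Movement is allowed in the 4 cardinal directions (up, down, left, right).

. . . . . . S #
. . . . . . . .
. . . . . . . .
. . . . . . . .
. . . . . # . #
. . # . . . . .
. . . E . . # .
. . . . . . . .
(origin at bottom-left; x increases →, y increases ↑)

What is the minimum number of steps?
9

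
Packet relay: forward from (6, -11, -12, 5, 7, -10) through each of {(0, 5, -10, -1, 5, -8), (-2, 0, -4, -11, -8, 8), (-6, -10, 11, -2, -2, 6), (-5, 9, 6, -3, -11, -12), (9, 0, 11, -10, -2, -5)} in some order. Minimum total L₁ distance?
222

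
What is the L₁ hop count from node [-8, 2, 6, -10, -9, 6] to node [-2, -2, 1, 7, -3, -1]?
45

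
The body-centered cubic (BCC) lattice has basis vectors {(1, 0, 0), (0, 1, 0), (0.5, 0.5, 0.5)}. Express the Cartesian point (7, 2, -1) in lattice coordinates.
8b₁ + 3b₂ - 2b₃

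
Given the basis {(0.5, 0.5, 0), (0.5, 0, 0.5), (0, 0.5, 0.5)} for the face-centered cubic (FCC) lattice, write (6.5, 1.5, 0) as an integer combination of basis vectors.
8b₁ + 5b₂ - 5b₃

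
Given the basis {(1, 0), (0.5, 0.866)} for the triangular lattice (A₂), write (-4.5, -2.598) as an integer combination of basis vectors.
-3b₁ - 3b₂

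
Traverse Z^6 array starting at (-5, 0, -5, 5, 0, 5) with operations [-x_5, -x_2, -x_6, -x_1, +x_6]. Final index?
(-6, -1, -5, 5, -1, 5)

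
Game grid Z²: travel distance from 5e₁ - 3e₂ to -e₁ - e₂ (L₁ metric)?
8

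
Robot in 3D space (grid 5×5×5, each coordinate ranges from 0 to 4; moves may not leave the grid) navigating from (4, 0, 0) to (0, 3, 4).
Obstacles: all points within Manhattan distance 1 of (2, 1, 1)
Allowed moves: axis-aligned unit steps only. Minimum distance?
11
(one shortest path: (4, 0, 0) → (3, 0, 0) → (2, 0, 0) → (1, 0, 0) → (0, 0, 0) → (0, 1, 0) → (0, 2, 0) → (0, 3, 0) → (0, 3, 1) → (0, 3, 2) → (0, 3, 3) → (0, 3, 4))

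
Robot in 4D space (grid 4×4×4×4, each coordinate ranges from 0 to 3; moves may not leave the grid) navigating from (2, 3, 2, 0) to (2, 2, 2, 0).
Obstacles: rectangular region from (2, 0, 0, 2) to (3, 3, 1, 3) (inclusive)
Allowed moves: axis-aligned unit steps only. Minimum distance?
1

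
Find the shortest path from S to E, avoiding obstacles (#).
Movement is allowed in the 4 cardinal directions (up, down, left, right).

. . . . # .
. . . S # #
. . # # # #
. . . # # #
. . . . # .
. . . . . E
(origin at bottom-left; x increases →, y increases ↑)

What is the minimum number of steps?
10
(one shortest path: (3, 4) → (2, 4) → (1, 4) → (1, 3) → (1, 2) → (2, 2) → (2, 1) → (3, 1) → (3, 0) → (4, 0) → (5, 0))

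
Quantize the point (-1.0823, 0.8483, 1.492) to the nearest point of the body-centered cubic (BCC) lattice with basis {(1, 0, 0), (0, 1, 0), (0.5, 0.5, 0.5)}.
(-1, 1, 1)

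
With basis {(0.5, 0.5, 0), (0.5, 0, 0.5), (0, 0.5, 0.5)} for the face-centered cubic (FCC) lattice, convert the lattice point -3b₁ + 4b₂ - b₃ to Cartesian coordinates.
(0.5, -2, 1.5)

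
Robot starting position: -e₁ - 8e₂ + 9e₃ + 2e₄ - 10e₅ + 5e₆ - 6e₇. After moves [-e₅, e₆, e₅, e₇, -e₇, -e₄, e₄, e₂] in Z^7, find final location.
(-1, -7, 9, 2, -10, 6, -6)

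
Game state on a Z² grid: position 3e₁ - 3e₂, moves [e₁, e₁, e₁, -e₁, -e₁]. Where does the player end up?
(4, -3)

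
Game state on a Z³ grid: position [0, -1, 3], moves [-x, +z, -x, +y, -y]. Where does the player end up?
(-2, -1, 4)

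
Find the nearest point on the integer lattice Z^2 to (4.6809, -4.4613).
(5, -4)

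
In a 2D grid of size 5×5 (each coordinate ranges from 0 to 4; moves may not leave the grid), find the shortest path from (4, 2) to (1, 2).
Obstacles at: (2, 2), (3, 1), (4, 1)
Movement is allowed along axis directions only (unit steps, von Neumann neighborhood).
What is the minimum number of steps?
5
(one shortest path: (4, 2) → (3, 2) → (3, 3) → (2, 3) → (1, 3) → (1, 2))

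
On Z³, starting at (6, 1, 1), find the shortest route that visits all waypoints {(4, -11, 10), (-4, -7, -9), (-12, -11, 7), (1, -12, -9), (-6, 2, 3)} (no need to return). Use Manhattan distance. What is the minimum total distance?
90
(one optimal route: (6, 1, 1) → (-6, 2, 3) → (-4, -7, -9) → (1, -12, -9) → (4, -11, 10) → (-12, -11, 7))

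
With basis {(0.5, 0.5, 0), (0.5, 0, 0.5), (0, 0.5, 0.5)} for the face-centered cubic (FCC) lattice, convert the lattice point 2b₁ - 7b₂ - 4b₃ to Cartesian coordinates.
(-2.5, -1, -5.5)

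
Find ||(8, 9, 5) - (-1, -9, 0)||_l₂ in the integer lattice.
20.7364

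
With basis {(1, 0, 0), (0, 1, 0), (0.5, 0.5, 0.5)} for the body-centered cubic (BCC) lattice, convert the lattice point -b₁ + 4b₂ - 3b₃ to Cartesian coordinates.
(-2.5, 2.5, -1.5)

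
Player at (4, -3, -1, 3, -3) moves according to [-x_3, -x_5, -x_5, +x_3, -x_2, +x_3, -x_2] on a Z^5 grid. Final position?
(4, -5, 0, 3, -5)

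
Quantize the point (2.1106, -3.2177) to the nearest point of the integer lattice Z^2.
(2, -3)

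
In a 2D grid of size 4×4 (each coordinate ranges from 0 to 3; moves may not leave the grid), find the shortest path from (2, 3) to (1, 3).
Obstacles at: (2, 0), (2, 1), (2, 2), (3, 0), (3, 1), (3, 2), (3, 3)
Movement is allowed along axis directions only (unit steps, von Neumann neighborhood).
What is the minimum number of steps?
1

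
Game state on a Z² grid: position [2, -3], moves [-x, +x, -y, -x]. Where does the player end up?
(1, -4)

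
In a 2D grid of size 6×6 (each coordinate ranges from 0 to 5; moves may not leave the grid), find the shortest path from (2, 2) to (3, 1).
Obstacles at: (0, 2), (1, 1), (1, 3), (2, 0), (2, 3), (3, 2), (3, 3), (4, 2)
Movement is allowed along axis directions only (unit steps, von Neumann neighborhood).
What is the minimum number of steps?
2
(one shortest path: (2, 2) → (2, 1) → (3, 1))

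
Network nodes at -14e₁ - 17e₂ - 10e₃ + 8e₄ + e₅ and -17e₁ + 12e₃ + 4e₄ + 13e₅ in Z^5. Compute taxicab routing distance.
58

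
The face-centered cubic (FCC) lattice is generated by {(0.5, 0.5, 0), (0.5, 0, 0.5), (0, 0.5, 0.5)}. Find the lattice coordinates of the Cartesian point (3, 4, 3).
4b₁ + 2b₂ + 4b₃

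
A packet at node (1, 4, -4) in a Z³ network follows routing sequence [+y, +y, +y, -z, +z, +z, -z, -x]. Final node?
(0, 7, -4)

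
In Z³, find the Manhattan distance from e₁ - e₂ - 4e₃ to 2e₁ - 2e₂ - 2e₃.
4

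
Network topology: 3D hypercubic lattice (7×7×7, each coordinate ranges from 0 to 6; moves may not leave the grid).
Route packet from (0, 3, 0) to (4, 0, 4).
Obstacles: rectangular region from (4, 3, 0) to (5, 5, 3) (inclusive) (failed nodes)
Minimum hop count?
11
(one shortest path: (0, 3, 0) → (1, 3, 0) → (2, 3, 0) → (3, 3, 0) → (3, 2, 0) → (4, 2, 0) → (4, 1, 0) → (4, 0, 0) → (4, 0, 1) → (4, 0, 2) → (4, 0, 3) → (4, 0, 4))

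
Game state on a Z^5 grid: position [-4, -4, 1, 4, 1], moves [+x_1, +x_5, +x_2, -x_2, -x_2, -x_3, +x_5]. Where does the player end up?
(-3, -5, 0, 4, 3)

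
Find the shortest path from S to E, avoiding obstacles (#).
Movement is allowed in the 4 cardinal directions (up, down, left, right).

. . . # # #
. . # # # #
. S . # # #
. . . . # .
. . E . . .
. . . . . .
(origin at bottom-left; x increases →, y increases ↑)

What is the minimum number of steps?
3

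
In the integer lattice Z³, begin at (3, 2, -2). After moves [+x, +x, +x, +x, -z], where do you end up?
(7, 2, -3)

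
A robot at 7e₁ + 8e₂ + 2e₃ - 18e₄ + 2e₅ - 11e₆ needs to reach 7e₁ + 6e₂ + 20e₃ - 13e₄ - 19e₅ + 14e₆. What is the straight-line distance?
37.6696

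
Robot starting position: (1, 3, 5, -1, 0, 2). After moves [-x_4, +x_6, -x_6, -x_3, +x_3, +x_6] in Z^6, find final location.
(1, 3, 5, -2, 0, 3)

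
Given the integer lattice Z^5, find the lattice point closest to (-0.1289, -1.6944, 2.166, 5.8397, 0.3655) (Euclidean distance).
(0, -2, 2, 6, 0)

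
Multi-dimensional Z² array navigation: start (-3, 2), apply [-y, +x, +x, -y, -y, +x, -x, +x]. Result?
(0, -1)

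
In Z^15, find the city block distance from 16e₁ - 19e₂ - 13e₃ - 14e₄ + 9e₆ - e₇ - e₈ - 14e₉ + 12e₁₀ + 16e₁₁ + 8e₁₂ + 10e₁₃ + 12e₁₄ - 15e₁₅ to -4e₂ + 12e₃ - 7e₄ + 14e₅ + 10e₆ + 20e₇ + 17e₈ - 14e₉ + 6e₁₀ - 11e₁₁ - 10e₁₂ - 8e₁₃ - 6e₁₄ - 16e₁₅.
205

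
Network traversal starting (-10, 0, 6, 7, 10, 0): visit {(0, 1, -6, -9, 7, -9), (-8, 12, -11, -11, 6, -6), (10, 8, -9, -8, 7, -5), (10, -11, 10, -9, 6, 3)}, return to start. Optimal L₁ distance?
216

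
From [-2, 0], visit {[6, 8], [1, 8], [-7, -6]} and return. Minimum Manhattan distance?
54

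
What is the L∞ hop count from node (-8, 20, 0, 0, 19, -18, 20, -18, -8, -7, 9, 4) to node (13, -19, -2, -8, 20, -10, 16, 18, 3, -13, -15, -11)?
39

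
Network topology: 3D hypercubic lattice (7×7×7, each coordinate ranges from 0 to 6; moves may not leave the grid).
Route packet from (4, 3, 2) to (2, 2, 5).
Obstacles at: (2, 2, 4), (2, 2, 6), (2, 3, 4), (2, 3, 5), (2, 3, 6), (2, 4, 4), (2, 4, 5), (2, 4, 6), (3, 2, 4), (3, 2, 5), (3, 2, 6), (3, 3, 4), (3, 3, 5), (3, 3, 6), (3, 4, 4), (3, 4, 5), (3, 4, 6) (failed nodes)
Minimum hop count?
8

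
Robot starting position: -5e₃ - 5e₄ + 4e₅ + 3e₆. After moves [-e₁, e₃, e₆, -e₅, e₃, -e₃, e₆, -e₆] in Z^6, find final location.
(-1, 0, -4, -5, 3, 4)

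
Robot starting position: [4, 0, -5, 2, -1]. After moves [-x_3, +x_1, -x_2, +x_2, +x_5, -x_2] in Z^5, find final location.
(5, -1, -6, 2, 0)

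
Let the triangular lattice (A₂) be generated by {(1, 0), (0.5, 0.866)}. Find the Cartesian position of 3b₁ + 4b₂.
(5, 3.464)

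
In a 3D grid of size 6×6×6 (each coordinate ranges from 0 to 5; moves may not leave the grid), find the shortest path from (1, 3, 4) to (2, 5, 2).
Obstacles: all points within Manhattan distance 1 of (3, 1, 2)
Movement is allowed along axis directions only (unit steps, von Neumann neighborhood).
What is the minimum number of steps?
5
(one shortest path: (1, 3, 4) → (2, 3, 4) → (2, 4, 4) → (2, 5, 4) → (2, 5, 3) → (2, 5, 2))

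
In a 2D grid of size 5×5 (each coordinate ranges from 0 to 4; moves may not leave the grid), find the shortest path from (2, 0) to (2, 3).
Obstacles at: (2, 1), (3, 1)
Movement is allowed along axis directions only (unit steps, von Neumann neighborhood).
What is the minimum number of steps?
5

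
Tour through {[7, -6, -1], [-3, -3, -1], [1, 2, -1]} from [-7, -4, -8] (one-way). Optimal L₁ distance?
35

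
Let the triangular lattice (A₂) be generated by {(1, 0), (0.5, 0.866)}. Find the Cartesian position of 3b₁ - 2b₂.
(2, -1.732)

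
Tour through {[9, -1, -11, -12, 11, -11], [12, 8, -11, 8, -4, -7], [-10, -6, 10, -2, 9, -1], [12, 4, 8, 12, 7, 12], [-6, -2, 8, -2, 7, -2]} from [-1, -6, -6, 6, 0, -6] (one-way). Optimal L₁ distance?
220
(one optimal route: (-1, -6, -6, 6, 0, -6) → (-10, -6, 10, -2, 9, -1) → (-6, -2, 8, -2, 7, -2) → (12, 4, 8, 12, 7, 12) → (12, 8, -11, 8, -4, -7) → (9, -1, -11, -12, 11, -11))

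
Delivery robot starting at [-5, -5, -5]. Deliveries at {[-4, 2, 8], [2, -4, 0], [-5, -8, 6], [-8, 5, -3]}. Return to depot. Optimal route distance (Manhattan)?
76
(one optimal route: (-5, -5, -5) → (2, -4, 0) → (-5, -8, 6) → (-4, 2, 8) → (-8, 5, -3) → (-5, -5, -5))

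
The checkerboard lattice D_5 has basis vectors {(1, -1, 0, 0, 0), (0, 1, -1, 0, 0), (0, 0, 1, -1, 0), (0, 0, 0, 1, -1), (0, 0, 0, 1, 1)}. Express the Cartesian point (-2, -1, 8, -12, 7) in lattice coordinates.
-2b₁ - 3b₂ + 5b₃ - 7b₄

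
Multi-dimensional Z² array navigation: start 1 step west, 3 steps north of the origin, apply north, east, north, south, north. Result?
(0, 5)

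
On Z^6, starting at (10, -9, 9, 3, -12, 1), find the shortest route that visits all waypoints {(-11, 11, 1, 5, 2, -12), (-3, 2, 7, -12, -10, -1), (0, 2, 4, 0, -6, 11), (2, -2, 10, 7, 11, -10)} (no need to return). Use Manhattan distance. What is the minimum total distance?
184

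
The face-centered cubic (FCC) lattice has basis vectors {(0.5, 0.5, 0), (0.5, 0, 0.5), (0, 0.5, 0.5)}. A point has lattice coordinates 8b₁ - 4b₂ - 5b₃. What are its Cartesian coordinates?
(2, 1.5, -4.5)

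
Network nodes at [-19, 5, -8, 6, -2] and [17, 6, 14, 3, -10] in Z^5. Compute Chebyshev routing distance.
36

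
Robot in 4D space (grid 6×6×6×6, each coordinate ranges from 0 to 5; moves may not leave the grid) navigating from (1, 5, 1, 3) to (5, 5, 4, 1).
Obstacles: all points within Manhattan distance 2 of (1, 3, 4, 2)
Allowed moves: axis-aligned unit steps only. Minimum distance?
9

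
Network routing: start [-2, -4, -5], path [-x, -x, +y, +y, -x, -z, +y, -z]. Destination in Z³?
(-5, -1, -7)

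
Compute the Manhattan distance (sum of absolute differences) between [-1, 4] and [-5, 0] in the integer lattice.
8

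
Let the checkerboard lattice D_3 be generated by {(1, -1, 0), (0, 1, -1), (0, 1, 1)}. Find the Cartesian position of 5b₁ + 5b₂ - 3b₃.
(5, -3, -8)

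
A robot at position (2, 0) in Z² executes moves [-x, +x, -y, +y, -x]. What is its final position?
(1, 0)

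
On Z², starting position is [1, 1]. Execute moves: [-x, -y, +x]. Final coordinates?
(1, 0)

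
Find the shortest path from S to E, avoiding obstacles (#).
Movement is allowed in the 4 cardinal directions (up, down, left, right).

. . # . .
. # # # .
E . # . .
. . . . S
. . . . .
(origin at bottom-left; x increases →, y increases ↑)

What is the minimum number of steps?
5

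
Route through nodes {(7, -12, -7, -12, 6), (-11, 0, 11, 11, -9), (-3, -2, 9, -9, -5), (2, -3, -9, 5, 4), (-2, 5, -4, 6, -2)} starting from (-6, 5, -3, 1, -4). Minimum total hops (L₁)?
157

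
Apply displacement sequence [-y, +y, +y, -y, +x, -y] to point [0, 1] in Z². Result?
(1, 0)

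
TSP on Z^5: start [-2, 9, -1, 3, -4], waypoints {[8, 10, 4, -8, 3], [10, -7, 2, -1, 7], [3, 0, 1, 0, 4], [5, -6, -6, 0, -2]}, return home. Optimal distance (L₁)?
136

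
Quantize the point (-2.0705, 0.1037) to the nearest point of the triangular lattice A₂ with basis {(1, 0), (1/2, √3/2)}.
(-2, 0)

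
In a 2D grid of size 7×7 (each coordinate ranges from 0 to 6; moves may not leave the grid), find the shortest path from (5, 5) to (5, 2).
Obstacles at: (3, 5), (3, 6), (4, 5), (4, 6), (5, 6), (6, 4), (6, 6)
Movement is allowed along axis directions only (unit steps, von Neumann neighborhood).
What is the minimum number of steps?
3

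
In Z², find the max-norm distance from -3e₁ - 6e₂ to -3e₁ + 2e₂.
8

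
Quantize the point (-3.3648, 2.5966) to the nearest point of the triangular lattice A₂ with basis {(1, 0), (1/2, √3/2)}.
(-3.5, 2.598)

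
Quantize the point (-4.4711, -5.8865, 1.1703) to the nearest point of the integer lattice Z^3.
(-4, -6, 1)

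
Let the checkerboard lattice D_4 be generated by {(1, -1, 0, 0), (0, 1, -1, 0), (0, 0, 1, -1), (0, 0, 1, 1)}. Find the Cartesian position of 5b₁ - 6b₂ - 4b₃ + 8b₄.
(5, -11, 10, 12)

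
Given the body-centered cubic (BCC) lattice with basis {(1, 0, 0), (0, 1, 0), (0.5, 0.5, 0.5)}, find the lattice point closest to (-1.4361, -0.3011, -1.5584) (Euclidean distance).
(-1.5, -0.5, -1.5)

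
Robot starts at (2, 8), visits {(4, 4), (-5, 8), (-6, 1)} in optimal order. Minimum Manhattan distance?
27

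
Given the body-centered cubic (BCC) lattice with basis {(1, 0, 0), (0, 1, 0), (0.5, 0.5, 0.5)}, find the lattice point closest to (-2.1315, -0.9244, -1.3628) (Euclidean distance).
(-2, -1, -1)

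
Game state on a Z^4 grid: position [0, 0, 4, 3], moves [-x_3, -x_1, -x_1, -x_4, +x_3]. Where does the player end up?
(-2, 0, 4, 2)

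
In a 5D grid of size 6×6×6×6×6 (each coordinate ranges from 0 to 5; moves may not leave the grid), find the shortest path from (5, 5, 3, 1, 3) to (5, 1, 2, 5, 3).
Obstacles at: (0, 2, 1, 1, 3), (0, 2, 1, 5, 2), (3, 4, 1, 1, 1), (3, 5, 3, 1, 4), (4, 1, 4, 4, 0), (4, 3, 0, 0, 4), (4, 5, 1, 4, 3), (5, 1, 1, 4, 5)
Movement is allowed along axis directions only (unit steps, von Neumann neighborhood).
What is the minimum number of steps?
9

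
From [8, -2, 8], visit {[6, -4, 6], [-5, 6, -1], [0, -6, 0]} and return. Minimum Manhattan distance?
68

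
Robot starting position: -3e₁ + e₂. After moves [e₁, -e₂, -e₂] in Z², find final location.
(-2, -1)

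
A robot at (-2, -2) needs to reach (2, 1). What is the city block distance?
7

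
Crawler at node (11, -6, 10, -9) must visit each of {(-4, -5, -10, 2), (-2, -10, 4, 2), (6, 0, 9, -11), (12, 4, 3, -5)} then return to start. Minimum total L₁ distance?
136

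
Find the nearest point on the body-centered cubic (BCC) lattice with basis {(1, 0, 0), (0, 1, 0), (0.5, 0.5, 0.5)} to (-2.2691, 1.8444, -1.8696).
(-2, 2, -2)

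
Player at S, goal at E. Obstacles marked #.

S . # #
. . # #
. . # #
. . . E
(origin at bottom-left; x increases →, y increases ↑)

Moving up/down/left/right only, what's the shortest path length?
6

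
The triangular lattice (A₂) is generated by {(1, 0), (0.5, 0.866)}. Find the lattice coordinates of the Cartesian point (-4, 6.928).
-8b₁ + 8b₂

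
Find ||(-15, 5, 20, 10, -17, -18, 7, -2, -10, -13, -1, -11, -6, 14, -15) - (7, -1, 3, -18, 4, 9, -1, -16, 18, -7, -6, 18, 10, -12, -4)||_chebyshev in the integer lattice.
29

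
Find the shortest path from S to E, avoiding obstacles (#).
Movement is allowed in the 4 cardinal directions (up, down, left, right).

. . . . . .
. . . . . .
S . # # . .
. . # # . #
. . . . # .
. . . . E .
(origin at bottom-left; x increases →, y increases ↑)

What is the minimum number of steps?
7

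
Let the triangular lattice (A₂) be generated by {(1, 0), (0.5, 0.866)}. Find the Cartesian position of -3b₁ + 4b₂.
(-1, 3.464)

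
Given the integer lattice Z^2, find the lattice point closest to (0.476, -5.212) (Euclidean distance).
(0, -5)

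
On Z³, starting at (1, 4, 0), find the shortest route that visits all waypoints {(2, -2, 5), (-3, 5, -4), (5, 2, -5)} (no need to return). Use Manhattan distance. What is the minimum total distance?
38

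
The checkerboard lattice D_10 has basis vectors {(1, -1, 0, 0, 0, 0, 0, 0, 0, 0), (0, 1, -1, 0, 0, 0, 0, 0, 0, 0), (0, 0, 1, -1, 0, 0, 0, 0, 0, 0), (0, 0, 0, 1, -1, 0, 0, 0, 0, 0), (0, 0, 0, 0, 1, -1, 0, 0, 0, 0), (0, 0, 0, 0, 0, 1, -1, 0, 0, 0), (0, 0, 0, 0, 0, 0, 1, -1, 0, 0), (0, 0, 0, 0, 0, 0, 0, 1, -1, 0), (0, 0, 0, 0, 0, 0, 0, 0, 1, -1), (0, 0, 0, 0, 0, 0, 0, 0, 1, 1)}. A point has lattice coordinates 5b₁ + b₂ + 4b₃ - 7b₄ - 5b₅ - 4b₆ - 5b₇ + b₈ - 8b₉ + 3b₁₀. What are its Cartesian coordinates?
(5, -4, 3, -11, 2, 1, -1, 6, -6, 11)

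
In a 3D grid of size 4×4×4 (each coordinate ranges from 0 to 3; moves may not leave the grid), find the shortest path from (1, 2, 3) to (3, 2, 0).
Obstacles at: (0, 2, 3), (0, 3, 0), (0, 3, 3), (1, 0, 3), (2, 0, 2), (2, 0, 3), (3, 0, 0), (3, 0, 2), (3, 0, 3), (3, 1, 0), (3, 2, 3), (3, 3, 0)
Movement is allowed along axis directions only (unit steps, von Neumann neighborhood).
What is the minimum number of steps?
5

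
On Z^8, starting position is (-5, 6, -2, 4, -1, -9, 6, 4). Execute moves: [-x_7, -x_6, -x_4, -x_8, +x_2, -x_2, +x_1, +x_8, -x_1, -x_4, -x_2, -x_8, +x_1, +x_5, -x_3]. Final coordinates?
(-4, 5, -3, 2, 0, -10, 5, 3)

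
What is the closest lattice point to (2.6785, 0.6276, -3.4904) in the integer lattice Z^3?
(3, 1, -3)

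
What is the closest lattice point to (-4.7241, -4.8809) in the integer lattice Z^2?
(-5, -5)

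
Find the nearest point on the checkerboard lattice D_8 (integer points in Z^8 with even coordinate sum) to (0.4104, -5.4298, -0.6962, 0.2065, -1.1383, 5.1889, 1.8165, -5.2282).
(0, -6, -1, 0, -1, 5, 2, -5)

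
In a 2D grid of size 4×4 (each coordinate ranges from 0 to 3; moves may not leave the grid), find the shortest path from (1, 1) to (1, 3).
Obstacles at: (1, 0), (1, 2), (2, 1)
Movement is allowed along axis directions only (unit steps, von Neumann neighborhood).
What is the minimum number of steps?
4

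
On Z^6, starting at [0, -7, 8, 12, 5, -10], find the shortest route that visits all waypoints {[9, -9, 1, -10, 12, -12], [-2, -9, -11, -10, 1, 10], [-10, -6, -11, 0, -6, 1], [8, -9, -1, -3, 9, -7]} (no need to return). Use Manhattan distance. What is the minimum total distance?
152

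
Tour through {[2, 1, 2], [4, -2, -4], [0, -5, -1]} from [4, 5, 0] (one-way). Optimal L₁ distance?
29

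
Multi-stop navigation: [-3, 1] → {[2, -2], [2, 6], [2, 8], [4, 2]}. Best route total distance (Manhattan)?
22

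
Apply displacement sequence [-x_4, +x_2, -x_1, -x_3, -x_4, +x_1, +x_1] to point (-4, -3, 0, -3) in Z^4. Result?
(-3, -2, -1, -5)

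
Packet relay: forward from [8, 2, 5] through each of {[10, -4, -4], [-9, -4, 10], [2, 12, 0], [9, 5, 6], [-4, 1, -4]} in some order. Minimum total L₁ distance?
96
(one optimal route: (8, 2, 5) → (9, 5, 6) → (2, 12, 0) → (10, -4, -4) → (-4, 1, -4) → (-9, -4, 10))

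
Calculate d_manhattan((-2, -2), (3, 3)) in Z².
10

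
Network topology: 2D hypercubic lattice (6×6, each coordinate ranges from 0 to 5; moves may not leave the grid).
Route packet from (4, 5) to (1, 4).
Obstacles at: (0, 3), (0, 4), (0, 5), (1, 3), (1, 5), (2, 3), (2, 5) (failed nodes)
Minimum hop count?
4
(one shortest path: (4, 5) → (3, 5) → (3, 4) → (2, 4) → (1, 4))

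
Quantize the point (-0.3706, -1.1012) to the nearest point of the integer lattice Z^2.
(0, -1)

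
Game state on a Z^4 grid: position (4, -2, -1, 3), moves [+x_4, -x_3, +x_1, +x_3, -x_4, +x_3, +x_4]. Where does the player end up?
(5, -2, 0, 4)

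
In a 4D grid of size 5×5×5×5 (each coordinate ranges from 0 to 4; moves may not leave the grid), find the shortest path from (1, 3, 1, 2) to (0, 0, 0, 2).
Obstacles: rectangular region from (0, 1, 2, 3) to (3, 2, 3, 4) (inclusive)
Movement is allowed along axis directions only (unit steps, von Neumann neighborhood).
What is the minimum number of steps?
5
(one shortest path: (1, 3, 1, 2) → (0, 3, 1, 2) → (0, 2, 1, 2) → (0, 1, 1, 2) → (0, 0, 1, 2) → (0, 0, 0, 2))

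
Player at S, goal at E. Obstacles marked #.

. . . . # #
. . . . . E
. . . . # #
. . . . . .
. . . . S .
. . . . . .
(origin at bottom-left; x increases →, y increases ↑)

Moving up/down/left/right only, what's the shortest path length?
6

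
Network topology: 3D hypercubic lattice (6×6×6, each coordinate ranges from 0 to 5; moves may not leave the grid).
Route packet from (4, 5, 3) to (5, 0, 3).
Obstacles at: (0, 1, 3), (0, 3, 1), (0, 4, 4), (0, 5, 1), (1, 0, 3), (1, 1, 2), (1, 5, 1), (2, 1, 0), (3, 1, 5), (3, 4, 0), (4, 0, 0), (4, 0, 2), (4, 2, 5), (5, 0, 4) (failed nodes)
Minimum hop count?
6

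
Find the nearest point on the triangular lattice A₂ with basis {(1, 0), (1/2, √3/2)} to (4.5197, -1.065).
(4.5, -0.866)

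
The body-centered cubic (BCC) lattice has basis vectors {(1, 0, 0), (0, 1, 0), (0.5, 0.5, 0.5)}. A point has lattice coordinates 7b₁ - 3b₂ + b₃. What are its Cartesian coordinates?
(7.5, -2.5, 0.5)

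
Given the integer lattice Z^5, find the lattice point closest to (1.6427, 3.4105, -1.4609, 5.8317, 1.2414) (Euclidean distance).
(2, 3, -1, 6, 1)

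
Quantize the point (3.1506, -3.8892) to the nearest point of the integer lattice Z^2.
(3, -4)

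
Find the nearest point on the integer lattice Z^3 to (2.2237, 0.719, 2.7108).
(2, 1, 3)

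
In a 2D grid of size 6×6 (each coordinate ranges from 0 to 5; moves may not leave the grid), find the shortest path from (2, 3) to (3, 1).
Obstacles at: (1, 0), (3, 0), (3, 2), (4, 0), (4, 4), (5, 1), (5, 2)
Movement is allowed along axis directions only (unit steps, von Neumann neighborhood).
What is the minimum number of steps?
3
(one shortest path: (2, 3) → (2, 2) → (2, 1) → (3, 1))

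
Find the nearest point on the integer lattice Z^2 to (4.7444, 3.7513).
(5, 4)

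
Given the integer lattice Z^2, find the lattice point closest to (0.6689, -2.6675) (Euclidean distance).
(1, -3)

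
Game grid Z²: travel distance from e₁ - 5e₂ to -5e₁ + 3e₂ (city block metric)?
14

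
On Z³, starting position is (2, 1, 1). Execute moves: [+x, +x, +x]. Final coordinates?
(5, 1, 1)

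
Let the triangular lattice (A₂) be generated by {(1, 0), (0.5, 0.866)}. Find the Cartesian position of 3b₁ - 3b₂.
(1.5, -2.598)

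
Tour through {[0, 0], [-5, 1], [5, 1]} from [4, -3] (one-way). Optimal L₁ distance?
17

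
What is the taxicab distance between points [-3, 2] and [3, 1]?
7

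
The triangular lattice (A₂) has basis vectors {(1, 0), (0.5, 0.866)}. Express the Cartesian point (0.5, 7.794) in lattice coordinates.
-4b₁ + 9b₂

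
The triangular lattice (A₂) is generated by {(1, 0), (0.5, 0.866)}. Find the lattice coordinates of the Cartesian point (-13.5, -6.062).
-10b₁ - 7b₂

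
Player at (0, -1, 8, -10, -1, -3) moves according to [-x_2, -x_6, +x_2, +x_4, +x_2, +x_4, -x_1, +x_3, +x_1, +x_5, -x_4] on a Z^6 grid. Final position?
(0, 0, 9, -9, 0, -4)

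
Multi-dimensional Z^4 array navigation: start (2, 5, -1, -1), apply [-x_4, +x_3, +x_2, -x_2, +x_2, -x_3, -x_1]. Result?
(1, 6, -1, -2)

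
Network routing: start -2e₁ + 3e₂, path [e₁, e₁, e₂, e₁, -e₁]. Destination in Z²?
(0, 4)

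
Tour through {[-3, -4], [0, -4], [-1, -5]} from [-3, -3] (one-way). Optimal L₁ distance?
6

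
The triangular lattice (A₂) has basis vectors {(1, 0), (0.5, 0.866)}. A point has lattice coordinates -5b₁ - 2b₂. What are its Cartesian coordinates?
(-6, -1.732)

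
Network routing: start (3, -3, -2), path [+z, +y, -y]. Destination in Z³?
(3, -3, -1)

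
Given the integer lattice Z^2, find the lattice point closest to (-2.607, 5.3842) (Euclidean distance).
(-3, 5)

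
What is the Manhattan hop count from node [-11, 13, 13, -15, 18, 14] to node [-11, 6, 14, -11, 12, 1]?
31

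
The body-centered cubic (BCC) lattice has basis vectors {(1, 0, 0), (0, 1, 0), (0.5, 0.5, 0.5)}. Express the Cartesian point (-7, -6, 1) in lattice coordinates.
-8b₁ - 7b₂ + 2b₃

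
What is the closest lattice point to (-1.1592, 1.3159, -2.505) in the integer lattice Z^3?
(-1, 1, -3)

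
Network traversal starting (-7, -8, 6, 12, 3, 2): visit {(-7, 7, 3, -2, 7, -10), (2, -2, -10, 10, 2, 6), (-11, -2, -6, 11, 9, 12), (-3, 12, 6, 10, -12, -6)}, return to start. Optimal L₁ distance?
224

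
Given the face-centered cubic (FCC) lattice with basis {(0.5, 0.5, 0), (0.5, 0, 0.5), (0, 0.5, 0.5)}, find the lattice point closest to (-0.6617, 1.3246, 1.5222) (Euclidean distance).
(-0.5, 1, 1.5)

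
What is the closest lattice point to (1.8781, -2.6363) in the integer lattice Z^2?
(2, -3)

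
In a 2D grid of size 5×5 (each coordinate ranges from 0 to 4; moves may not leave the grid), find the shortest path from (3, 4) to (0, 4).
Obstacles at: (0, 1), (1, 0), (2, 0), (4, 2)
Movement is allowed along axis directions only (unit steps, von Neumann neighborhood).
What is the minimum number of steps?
3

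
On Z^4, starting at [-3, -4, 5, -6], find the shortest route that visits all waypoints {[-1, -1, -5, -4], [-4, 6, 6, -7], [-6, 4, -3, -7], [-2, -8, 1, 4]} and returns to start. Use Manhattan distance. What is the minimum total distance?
82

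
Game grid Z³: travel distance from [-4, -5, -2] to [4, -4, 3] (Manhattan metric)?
14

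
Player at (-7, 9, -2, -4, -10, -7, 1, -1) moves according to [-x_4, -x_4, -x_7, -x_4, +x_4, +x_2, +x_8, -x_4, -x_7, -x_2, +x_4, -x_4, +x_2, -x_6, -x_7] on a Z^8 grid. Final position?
(-7, 10, -2, -7, -10, -8, -2, 0)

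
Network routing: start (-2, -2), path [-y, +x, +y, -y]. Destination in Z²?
(-1, -3)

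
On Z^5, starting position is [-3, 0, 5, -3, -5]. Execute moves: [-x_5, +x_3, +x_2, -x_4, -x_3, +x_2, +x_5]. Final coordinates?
(-3, 2, 5, -4, -5)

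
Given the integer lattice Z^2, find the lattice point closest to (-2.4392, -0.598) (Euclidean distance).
(-2, -1)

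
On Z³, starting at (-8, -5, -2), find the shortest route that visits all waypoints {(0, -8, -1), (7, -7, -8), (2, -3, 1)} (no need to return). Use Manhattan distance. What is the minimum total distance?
39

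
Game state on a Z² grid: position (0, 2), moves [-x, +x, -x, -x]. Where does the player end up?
(-2, 2)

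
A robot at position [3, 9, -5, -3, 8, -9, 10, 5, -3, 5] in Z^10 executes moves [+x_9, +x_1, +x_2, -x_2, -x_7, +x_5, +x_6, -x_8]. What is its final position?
(4, 9, -5, -3, 9, -8, 9, 4, -2, 5)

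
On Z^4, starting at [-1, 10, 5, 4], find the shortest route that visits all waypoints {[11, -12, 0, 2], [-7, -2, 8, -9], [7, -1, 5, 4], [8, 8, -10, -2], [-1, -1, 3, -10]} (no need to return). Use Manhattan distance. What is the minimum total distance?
128
(one optimal route: (-1, 10, 5, 4) → (8, 8, -10, -2) → (11, -12, 0, 2) → (7, -1, 5, 4) → (-1, -1, 3, -10) → (-7, -2, 8, -9))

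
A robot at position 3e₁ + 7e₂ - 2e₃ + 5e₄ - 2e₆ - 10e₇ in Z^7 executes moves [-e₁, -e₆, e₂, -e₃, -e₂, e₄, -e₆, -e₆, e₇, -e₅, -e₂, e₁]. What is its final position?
(3, 6, -3, 6, -1, -5, -9)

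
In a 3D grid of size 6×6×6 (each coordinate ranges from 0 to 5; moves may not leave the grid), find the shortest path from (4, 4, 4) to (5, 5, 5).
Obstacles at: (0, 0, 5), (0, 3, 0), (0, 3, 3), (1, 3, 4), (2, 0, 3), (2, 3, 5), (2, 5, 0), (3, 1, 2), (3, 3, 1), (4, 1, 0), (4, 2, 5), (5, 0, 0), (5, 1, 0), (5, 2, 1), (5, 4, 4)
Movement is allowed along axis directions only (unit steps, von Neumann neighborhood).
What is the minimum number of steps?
3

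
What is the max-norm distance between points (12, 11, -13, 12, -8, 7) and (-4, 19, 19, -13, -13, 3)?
32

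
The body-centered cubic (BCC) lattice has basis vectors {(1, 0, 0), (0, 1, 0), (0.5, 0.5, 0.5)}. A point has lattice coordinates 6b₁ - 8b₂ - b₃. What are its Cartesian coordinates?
(5.5, -8.5, -0.5)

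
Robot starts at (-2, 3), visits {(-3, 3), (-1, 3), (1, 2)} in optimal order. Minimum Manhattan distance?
6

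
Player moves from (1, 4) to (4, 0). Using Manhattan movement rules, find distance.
7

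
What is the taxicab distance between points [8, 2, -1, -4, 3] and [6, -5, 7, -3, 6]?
21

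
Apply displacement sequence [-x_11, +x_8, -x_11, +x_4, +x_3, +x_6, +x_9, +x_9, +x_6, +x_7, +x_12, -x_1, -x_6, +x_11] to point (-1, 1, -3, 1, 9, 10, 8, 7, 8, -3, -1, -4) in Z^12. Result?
(-2, 1, -2, 2, 9, 11, 9, 8, 10, -3, -2, -3)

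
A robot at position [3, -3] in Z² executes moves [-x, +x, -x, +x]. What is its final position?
(3, -3)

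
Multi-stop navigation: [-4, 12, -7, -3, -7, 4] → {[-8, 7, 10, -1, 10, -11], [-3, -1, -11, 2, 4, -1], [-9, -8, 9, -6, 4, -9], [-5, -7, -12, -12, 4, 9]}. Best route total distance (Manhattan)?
152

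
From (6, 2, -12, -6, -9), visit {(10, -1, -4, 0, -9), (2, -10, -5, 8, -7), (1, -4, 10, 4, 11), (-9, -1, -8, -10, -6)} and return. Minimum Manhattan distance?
184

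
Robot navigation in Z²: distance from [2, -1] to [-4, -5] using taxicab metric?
10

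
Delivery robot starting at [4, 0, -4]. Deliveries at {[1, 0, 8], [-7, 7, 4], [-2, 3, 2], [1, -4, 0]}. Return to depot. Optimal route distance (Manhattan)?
68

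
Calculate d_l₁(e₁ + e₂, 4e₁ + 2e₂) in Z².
4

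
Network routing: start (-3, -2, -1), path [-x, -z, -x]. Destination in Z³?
(-5, -2, -2)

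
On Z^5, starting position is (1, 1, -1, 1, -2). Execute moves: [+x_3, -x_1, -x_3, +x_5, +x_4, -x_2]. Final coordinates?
(0, 0, -1, 2, -1)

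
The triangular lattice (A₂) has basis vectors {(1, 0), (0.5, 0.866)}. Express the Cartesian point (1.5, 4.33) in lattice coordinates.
-b₁ + 5b₂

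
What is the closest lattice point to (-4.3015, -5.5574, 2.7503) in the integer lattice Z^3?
(-4, -6, 3)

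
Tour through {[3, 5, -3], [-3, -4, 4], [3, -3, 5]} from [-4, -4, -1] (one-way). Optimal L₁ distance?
30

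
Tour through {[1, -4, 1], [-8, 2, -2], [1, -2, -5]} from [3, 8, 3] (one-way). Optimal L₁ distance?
40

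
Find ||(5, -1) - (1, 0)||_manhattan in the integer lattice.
5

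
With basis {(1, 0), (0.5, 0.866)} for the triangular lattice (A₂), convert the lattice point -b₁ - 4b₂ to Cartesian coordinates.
(-3, -3.464)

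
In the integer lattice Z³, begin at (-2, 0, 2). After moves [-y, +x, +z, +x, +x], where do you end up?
(1, -1, 3)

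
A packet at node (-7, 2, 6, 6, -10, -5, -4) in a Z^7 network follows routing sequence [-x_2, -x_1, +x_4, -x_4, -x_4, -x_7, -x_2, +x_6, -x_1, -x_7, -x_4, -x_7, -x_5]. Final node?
(-9, 0, 6, 4, -11, -4, -7)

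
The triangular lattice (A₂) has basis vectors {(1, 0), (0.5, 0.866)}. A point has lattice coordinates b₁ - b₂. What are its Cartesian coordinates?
(0.5, -0.866)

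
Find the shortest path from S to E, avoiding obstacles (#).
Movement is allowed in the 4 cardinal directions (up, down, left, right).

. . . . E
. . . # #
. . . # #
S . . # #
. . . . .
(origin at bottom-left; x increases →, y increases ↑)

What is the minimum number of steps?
7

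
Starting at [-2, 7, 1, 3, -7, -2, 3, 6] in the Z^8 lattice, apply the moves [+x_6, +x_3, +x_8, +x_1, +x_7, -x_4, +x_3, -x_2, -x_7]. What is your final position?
(-1, 6, 3, 2, -7, -1, 3, 7)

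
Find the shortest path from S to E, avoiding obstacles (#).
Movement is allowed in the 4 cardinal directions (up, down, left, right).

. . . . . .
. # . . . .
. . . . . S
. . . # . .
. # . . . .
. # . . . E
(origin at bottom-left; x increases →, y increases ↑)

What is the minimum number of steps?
3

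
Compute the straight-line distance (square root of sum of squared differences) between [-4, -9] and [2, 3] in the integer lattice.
13.4164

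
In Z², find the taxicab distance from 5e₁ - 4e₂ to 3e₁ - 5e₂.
3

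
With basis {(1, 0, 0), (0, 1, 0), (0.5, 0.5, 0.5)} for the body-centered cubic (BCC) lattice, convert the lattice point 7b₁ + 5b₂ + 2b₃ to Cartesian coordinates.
(8, 6, 1)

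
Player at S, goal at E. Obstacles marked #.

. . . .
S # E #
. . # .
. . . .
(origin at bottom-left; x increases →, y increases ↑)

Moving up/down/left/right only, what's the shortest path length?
4
(one shortest path: (0, 2) → (0, 3) → (1, 3) → (2, 3) → (2, 2))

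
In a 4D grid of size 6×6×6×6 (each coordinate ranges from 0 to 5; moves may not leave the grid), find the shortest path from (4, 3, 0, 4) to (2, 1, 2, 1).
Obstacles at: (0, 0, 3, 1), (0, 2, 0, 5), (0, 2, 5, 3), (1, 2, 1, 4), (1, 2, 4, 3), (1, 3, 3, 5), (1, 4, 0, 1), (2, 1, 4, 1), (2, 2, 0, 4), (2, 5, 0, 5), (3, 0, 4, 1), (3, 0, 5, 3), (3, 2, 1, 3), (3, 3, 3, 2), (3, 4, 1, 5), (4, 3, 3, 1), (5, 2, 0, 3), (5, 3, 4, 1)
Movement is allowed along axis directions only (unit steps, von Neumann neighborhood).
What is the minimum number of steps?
9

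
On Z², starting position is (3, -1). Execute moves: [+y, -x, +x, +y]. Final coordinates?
(3, 1)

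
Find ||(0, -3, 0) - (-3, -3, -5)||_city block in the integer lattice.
8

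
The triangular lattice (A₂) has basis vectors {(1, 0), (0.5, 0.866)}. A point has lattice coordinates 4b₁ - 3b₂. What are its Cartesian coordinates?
(2.5, -2.598)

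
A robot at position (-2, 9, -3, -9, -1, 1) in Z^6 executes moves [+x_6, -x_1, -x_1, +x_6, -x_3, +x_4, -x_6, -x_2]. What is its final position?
(-4, 8, -4, -8, -1, 2)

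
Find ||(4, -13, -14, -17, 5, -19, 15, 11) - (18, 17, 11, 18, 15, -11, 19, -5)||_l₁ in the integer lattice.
142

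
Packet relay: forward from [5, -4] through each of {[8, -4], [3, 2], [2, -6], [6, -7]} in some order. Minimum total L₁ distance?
22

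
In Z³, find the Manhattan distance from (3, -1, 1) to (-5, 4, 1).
13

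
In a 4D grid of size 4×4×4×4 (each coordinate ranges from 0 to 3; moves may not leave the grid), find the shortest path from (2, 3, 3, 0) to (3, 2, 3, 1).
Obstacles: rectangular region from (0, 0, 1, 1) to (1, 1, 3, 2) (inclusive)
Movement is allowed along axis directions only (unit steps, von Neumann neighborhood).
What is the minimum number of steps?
3
(one shortest path: (2, 3, 3, 0) → (3, 3, 3, 0) → (3, 2, 3, 0) → (3, 2, 3, 1))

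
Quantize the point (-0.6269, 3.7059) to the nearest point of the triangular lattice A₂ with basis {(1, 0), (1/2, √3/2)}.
(-1, 3.464)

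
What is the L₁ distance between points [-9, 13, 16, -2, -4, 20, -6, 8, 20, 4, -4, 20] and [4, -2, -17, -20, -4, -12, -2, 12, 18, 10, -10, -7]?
160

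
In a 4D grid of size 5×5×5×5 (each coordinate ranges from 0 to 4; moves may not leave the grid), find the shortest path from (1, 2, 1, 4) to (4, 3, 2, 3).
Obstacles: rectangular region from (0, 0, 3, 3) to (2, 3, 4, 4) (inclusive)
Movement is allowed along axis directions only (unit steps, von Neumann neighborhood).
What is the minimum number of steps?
6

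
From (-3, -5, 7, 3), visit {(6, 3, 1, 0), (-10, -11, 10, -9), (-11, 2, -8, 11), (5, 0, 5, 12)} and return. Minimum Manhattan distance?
158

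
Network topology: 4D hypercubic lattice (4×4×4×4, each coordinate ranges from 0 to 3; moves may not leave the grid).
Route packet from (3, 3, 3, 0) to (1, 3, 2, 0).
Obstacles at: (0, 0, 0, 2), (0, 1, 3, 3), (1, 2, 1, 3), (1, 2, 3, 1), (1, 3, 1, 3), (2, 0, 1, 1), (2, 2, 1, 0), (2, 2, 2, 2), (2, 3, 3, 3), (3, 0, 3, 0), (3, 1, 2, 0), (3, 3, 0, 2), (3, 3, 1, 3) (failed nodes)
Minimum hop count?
3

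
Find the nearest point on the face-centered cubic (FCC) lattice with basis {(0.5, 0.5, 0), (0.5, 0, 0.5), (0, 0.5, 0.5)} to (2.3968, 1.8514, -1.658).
(2.5, 2, -1.5)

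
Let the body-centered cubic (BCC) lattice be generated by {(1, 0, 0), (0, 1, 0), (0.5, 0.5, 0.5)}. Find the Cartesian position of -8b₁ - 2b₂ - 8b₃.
(-12, -6, -4)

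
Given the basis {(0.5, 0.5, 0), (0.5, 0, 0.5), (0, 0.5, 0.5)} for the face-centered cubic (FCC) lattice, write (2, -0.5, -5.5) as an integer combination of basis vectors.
7b₁ - 3b₂ - 8b₃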